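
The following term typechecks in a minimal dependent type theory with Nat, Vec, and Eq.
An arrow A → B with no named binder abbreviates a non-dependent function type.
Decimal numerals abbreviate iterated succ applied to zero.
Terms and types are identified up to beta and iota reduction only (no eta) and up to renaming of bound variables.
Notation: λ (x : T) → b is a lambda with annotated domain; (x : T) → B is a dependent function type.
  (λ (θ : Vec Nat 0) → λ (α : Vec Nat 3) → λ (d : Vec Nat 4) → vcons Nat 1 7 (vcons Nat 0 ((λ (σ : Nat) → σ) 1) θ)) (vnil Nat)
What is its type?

the term's type:
  Vec Nat 3 → Vec Nat 4 → Vec Nat 2


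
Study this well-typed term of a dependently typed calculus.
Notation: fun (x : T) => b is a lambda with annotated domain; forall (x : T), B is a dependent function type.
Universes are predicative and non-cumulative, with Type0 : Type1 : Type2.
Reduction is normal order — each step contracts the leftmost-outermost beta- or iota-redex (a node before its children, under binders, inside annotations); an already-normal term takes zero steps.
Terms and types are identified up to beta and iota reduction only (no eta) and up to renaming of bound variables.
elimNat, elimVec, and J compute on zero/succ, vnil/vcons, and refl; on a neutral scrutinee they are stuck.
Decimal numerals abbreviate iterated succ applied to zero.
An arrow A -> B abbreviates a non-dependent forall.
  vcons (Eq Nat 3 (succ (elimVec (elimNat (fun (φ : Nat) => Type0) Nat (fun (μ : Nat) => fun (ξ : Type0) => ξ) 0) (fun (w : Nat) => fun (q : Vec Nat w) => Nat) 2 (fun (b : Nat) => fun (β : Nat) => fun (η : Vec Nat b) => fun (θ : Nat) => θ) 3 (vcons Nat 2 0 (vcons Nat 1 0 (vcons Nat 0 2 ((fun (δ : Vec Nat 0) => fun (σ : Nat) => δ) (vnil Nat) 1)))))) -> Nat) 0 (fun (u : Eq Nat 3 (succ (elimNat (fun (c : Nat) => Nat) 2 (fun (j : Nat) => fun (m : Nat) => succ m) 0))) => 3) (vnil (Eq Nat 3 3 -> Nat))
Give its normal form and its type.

resulting normal form:
  vcons (Eq Nat 3 3 -> Nat) 0 (fun (φ : Eq Nat 3 3) => 3) (vnil (Eq Nat 3 3 -> Nat))
type:
  Vec (Eq Nat 3 3 -> Nat) 1
observation: the term reaches its normal form after 20 normal-order steps.


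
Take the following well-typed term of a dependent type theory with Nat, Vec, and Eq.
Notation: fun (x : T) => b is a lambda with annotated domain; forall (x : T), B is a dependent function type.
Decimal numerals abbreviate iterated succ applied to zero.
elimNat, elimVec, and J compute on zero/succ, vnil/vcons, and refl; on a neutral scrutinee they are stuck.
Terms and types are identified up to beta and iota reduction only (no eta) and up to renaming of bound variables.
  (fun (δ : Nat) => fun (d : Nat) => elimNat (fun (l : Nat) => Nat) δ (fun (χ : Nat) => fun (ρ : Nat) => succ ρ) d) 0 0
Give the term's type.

inferred type:
  Nat


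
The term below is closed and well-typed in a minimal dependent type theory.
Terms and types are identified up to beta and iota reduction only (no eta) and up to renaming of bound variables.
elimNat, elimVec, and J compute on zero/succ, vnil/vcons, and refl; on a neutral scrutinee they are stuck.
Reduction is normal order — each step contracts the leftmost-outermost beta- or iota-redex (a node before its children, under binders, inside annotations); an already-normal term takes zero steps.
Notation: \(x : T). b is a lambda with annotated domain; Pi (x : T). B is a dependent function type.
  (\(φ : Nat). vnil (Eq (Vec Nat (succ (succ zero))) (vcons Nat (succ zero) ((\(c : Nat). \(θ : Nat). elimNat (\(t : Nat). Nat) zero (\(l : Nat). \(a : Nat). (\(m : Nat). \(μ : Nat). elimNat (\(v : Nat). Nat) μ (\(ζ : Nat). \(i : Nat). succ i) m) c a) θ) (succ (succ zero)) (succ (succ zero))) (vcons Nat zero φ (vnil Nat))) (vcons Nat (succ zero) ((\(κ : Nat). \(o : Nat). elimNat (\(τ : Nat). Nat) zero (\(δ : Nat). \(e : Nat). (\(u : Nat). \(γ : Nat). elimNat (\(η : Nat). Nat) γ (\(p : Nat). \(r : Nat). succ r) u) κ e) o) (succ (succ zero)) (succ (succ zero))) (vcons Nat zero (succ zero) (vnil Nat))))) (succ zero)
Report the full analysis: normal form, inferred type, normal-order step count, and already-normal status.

resulting normal form:
  vnil (Eq (Vec Nat (succ (succ zero))) (vcons Nat (succ zero) (succ (succ (succ (succ zero)))) (vcons Nat zero (succ zero) (vnil Nat))) (vcons Nat (succ zero) (succ (succ (succ (succ zero)))) (vcons Nat zero (succ zero) (vnil Nat))))
the term's type:
  Vec (Eq (Vec Nat (succ (succ zero))) (vcons Nat (succ zero) (succ (succ (succ (succ zero)))) (vcons Nat zero (succ zero) (vnil Nat))) (vcons Nat (succ zero) (succ (succ (succ (succ zero)))) (vcons Nat zero (succ zero) (vnil Nat)))) zero
normal-order step count: 55
term was already normal: no
first contracted redex: a beta-redex


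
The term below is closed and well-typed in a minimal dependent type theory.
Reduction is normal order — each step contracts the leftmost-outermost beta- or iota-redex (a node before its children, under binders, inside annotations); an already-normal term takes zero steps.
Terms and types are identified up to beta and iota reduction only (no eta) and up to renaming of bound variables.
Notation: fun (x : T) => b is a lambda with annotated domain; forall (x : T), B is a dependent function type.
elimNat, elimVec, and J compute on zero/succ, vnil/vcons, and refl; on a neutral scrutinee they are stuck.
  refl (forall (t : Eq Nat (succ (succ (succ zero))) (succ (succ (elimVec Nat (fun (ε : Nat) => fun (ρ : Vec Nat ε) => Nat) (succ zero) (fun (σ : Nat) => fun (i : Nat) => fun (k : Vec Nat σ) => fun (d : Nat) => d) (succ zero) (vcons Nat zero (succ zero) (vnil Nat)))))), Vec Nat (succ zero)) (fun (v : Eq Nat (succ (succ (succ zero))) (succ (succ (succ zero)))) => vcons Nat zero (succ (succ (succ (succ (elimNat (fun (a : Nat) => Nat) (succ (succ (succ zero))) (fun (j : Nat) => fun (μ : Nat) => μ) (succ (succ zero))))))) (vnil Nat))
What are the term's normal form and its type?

resulting normal form:
  refl (forall (t : Eq Nat (succ (succ (succ zero))) (succ (succ (succ zero)))), Vec Nat (succ zero)) (fun (ε : Eq Nat (succ (succ (succ zero))) (succ (succ (succ zero)))) => vcons Nat zero (succ (succ (succ (succ (succ (succ (succ zero))))))) (vnil Nat))
type:
  Eq (forall (t : Eq Nat (succ (succ (succ zero))) (succ (succ (succ zero)))), Vec Nat (succ zero)) (fun (ε : Eq Nat (succ (succ (succ zero))) (succ (succ (succ zero)))) => vcons Nat zero (succ (succ (succ (succ (succ (succ (succ zero))))))) (vnil Nat)) (fun (ρ : Eq Nat (succ (succ (succ zero))) (succ (succ (succ zero)))) => vcons Nat zero (succ (succ (succ (succ (succ (succ (succ zero))))))) (vnil Nat))
observation: the term reaches its normal form after 13 normal-order steps.


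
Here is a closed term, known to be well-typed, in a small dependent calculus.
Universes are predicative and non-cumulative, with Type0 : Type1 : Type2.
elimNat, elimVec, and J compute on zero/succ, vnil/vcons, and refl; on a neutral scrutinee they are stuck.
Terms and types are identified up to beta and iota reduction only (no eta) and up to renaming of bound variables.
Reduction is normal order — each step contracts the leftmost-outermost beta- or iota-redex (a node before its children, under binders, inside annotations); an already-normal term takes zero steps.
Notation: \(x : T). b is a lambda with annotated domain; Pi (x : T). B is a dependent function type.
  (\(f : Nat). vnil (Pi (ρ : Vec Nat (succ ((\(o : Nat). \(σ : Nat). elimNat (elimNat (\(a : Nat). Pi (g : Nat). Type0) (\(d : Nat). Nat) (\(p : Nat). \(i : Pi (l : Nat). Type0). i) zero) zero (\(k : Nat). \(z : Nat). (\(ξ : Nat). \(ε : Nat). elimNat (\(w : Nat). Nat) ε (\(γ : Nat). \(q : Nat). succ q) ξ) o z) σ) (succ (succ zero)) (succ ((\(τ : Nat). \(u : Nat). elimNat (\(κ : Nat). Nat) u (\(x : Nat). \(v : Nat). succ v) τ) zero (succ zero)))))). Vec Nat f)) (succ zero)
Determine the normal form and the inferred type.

reduced normal form:
  vnil (Pi (f : Vec Nat (succ (succ (succ (succ (succ zero)))))). Vec Nat (succ zero))
inferred type:
  Vec (Pi (f : Vec Nat (succ (succ (succ (succ (succ zero)))))). Vec Nat (succ zero)) zero
observation: the first redex contracted is a beta-redex; the normal form is reached in 32 normal-order steps.


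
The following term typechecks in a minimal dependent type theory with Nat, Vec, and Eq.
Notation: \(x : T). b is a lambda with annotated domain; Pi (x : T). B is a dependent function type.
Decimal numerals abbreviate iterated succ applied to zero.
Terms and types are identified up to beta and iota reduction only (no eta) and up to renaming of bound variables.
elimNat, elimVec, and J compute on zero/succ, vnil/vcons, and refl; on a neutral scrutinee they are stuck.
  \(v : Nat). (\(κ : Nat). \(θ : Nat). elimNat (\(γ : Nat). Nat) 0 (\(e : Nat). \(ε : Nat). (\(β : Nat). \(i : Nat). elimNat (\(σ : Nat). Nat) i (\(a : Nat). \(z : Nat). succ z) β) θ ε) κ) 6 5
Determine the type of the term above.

inferred type:
  Pi (v : Nat). Nat


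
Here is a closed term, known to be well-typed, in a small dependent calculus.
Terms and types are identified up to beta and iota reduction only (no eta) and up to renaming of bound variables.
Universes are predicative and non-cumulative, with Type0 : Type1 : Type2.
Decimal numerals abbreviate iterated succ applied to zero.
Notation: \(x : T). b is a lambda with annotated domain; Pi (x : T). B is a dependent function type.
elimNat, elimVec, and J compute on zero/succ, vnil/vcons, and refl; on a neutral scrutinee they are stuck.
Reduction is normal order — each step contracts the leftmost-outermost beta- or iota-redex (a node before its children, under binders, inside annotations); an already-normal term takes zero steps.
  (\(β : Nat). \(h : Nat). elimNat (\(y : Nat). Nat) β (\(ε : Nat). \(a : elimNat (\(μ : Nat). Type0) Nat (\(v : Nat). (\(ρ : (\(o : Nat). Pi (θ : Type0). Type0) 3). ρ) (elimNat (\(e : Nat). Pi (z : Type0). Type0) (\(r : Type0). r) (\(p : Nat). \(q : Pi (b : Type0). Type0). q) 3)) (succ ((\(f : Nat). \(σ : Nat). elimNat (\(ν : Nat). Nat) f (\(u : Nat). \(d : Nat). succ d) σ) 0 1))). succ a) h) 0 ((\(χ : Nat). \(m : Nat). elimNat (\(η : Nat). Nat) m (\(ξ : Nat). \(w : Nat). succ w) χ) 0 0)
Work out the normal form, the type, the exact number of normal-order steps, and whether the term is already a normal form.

normal form:
  0
type:
  Nat
reduction steps (normal order): 41
term was already normal: no
first contracted redex: a beta-redex


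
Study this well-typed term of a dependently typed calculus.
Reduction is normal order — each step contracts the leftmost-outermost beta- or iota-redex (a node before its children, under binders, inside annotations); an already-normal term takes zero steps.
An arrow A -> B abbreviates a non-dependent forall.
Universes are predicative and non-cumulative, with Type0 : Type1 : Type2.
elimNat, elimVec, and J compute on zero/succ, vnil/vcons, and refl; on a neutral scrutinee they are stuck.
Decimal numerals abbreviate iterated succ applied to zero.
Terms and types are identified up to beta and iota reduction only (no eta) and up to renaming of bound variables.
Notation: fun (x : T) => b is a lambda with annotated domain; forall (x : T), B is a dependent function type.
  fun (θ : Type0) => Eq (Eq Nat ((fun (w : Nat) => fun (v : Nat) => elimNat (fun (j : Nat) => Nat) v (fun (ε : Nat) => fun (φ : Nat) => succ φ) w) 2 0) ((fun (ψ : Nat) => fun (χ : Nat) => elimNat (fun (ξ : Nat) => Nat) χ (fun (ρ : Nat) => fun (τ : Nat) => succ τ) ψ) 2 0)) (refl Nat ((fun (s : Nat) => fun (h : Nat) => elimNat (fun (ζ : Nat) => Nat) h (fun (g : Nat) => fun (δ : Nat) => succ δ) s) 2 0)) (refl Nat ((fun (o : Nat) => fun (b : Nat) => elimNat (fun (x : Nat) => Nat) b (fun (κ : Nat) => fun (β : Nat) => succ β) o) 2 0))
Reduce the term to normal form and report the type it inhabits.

reduced normal form:
  fun (θ : Type0) => Eq (Eq Nat 2 2) (refl Nat 2) (refl Nat 2)
type:
  Type0 -> Type0


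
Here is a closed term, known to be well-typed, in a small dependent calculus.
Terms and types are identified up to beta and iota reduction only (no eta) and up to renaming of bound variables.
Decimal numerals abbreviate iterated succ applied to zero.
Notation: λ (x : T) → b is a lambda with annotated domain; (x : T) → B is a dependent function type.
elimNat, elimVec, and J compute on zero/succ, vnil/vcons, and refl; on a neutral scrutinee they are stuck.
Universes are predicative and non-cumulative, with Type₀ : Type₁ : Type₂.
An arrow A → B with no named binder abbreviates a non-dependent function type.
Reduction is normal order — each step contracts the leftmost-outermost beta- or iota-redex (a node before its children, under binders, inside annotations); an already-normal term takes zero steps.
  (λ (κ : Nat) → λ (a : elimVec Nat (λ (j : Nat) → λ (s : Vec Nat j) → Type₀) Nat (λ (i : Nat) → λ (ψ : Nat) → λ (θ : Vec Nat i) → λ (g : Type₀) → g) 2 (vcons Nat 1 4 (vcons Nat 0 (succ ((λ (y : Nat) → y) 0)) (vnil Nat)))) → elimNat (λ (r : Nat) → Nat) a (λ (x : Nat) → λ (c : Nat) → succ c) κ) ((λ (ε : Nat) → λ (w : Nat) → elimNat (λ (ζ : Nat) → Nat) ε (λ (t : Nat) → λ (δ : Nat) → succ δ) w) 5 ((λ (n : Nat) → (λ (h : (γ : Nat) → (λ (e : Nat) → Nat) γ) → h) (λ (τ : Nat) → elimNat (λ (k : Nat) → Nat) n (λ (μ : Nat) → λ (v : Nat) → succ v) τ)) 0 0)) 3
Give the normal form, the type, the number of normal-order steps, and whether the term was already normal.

normal form:
  8
type:
  Nat
normal-order step count: 25
started in normal form: no
first redex: a beta-redex


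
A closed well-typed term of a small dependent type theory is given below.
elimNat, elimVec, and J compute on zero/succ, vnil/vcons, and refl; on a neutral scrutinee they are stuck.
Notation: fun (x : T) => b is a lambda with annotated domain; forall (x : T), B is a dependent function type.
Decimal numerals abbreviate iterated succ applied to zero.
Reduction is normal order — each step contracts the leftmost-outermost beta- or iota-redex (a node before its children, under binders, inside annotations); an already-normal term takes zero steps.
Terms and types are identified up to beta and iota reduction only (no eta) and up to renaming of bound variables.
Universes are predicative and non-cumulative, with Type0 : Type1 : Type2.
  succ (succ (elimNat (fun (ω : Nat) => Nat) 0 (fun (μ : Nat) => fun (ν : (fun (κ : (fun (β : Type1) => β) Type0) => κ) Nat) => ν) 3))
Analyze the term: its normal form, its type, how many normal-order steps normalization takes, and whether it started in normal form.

normal form:
  2
type:
  Nat
normal-order step count: 10
term was already normal: no
first redex: an elimNat iota-redex


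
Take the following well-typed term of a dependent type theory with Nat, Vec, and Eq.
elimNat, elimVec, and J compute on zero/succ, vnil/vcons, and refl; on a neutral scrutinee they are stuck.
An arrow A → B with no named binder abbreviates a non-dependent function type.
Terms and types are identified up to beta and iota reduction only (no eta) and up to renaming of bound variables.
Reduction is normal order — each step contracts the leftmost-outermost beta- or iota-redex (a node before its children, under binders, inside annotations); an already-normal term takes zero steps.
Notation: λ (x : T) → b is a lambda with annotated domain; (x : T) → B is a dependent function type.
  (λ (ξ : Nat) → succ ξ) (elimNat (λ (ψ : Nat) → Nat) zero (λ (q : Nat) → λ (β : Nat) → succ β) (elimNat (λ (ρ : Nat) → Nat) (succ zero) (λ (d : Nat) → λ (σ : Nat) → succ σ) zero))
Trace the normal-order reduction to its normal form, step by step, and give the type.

normal-order reduction:
  (λ (ξ : Nat) → succ ξ) (elimNat (λ (ψ : Nat) → Nat) zero (λ (q : Nat) → λ (β : Nat) → succ β) (elimNat (λ (ρ : Nat) → Nat) (succ zero) (λ (d : Nat) → λ (σ : Nat) → succ σ) zero))
  ~> succ (elimNat (λ (ξ : Nat) → Nat) zero (λ (ψ : Nat) → λ (q : Nat) → succ q) (elimNat (λ (β : Nat) → Nat) (succ zero) (λ (ρ : Nat) → λ (d : Nat) → succ d) zero))
  ~> succ (elimNat (λ (ξ : Nat) → Nat) zero (λ (ψ : Nat) → λ (q : Nat) → succ q) (succ zero))
  ~> succ ((λ (ξ : Nat) → λ (ψ : Nat) → succ ψ) zero (elimNat (λ (q : Nat) → Nat) zero (λ (β : Nat) → λ (ρ : Nat) → succ ρ) zero))
  ~> succ ((λ (ξ : Nat) → succ ξ) (elimNat (λ (ψ : Nat) → Nat) zero (λ (q : Nat) → λ (β : Nat) → succ β) zero))
  ~> succ (succ (elimNat (λ (ξ : Nat) → Nat) zero (λ (ψ : Nat) → λ (q : Nat) → succ q) zero))
  ~> succ (succ zero)
inferred type:
  Nat


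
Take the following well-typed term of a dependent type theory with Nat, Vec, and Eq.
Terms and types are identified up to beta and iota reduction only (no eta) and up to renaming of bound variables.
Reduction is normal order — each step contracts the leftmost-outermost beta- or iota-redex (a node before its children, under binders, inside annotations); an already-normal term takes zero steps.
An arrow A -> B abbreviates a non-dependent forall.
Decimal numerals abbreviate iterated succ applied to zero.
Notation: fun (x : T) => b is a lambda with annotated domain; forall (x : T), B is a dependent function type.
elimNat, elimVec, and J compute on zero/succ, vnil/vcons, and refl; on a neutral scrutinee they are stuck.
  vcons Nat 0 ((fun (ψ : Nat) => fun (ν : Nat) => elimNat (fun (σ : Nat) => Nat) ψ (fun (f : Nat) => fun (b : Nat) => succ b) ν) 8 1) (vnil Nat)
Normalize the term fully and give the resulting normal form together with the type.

normal form:
  vcons Nat 0 9 (vnil Nat)
the term's type:
  Vec Nat 1


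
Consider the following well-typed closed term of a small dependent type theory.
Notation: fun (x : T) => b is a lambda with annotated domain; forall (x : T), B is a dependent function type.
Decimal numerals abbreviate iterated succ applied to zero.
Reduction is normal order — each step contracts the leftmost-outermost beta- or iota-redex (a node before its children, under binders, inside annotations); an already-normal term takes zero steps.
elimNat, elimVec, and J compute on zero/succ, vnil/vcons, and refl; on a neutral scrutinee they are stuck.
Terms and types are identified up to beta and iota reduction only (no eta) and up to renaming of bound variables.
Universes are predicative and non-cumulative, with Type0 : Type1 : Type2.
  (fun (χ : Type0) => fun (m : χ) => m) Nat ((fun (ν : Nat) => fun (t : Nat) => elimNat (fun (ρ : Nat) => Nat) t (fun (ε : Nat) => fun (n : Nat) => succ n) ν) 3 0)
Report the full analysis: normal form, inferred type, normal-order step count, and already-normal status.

reduced normal form:
  3
inferred type:
  Nat
reduction steps (normal order): 14
term was already normal: no
first contracted redex: a beta-redex


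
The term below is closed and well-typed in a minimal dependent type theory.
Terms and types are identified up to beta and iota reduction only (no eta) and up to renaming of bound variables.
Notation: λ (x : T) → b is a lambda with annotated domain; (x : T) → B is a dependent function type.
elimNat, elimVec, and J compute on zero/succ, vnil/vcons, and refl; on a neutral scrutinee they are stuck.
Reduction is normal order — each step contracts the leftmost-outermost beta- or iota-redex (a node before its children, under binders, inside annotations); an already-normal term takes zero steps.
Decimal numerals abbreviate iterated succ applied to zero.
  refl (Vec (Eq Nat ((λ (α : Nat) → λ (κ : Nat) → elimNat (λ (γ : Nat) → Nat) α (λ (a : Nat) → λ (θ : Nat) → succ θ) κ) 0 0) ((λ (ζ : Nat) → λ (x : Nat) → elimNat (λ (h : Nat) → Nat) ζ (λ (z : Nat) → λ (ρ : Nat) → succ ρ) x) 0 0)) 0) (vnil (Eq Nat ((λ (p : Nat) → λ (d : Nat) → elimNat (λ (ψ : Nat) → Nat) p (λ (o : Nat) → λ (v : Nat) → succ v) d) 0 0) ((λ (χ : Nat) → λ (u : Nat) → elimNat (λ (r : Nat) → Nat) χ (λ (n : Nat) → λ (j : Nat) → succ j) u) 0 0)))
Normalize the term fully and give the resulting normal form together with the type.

resulting normal form:
  refl (Vec (Eq Nat 0 0) 0) (vnil (Eq Nat 0 0))
the term's type:
  Eq (Vec (Eq Nat 0 0) 0) (vnil (Eq Nat 0 0)) (vnil (Eq Nat 0 0))
observation: reduction starts at a beta-redex, and 12 normal-order steps reach the normal form.


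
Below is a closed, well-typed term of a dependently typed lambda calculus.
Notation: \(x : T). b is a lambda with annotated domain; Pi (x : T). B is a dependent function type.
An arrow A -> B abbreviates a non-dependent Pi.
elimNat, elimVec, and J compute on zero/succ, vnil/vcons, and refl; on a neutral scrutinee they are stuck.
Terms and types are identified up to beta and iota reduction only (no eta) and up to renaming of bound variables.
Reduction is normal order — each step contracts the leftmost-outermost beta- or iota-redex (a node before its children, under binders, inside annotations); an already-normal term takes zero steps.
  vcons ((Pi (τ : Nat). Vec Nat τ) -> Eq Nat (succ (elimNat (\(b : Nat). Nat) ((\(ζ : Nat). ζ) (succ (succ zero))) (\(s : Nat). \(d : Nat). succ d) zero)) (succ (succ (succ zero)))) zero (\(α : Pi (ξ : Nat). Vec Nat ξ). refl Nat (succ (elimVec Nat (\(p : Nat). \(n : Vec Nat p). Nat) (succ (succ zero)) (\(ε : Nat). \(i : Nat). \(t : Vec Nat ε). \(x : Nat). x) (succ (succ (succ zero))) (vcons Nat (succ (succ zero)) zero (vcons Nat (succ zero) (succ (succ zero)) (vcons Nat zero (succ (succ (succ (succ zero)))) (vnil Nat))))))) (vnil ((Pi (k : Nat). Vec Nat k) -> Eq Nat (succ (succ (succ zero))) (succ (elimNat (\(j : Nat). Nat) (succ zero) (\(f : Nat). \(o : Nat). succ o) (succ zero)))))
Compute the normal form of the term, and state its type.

resulting normal form:
  vcons ((Pi (τ : Nat). Vec Nat τ) -> Eq Nat (succ (succ (succ zero))) (succ (succ (succ zero)))) zero (\(b : Pi (ζ : Nat). Vec Nat ζ). refl Nat (succ (succ (succ zero)))) (vnil ((Pi (s : Nat). Vec Nat s) -> Eq Nat (succ (succ (succ zero))) (succ (succ (succ zero)))))
the term's type:
  Vec ((Pi (τ : Nat). Vec Nat τ) -> Eq Nat (succ (succ (succ zero))) (succ (succ (succ zero)))) (succ zero)


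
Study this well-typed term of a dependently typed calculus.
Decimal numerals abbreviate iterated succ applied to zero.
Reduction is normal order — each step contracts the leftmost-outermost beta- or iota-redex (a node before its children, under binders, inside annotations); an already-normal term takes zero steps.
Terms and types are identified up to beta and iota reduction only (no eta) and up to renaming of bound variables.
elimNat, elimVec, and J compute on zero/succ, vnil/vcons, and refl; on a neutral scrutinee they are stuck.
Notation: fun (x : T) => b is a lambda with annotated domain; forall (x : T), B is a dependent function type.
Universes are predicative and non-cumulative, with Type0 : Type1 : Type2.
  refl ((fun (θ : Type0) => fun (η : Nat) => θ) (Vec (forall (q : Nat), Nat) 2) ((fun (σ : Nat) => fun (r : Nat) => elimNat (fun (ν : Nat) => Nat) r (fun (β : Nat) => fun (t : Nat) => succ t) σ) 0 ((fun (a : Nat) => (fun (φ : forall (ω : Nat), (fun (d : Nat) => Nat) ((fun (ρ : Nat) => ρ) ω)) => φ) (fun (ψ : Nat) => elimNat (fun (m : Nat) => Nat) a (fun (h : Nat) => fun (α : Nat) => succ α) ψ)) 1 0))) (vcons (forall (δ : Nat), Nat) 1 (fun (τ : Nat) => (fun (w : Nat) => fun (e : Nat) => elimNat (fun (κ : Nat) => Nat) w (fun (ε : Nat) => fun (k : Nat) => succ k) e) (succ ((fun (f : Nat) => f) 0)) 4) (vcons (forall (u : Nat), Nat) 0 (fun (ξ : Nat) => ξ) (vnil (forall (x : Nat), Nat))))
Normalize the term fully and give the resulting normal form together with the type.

reduced normal form:
  refl (Vec (forall (θ : Nat), Nat) 2) (vcons (forall (η : Nat), Nat) 1 (fun (q : Nat) => 5) (vcons (forall (σ : Nat), Nat) 0 (fun (r : Nat) => r) (vnil (forall (ν : Nat), Nat))))
type:
  Eq (Vec (forall (θ : Nat), Nat) 2) (vcons (forall (η : Nat), Nat) 1 (fun (q : Nat) => 5) (vcons (forall (σ : Nat), Nat) 0 (fun (r : Nat) => r) (vnil (forall (ν : Nat), Nat)))) (vcons (forall (β : Nat), Nat) 1 (fun (t : Nat) => 5) (vcons (forall (a : Nat), Nat) 0 (fun (φ : Nat) => φ) (vnil (forall (ω : Nat), Nat))))


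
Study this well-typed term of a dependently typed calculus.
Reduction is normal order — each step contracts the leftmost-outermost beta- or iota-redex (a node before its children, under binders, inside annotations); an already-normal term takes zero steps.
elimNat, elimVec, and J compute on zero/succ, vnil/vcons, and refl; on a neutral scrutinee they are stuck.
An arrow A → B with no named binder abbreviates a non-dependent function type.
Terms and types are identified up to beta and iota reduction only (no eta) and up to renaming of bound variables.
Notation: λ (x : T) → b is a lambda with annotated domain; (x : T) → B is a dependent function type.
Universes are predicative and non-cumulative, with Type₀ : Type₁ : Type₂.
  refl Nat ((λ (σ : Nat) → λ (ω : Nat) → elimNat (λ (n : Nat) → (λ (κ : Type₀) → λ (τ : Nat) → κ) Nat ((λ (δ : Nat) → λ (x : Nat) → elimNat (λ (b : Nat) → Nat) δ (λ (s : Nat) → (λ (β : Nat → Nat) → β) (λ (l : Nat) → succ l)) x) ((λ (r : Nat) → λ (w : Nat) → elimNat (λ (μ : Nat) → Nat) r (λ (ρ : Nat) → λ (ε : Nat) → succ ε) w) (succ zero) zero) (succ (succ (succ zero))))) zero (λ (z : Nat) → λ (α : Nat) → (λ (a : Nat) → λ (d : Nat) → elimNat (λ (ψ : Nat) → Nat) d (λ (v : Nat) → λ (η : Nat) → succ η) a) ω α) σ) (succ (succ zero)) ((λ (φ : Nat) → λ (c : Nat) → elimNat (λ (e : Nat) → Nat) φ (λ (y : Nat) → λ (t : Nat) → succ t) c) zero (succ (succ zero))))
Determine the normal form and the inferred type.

normal form:
  refl Nat (succ (succ (succ (succ zero))))
the term's type:
  Eq Nat (succ (succ (succ (succ zero)))) (succ (succ (succ (succ zero))))
observation: the first redex contracted is a beta-redex; the normal form is reached in 45 normal-order steps.


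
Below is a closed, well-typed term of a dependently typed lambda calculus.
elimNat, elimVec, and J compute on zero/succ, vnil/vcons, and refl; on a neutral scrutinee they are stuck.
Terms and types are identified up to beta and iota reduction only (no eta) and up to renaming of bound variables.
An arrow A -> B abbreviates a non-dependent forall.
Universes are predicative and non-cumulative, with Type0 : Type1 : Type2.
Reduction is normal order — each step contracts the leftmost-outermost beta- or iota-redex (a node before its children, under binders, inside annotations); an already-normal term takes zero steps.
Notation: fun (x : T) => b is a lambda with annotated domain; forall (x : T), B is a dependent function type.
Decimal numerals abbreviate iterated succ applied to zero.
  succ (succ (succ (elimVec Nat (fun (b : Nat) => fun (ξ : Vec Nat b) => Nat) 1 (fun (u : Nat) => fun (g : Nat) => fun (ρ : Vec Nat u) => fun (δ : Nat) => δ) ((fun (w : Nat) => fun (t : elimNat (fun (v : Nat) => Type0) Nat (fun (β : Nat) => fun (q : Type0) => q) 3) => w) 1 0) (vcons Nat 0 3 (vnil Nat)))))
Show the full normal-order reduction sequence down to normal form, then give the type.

normal-order reduction sequence:
  succ (succ (succ (elimVec Nat (fun (b : Nat) => fun (ξ : Vec Nat b) => Nat) 1 (fun (u : Nat) => fun (g : Nat) => fun (ρ : Vec Nat u) => fun (δ : Nat) => δ) ((fun (w : Nat) => fun (t : elimNat (fun (v : Nat) => Type0) Nat (fun (β : Nat) => fun (q : Type0) => q) 3) => w) 1 0) (vcons Nat 0 3 (vnil Nat)))))
  ~> succ (succ (succ ((fun (b : Nat) => fun (ξ : Nat) => fun (u : Vec Nat b) => fun (g : Nat) => g) 0 3 (vnil Nat) (elimVec Nat (fun (ρ : Nat) => fun (δ : Vec Nat ρ) => Nat) 1 (fun (w : Nat) => fun (t : Nat) => fun (v : Vec Nat w) => fun (β : Nat) => β) 0 (vnil Nat)))))
  ~> succ (succ (succ ((fun (b : Nat) => fun (ξ : Vec Nat 0) => fun (u : Nat) => u) 3 (vnil Nat) (elimVec Nat (fun (g : Nat) => fun (ρ : Vec Nat g) => Nat) 1 (fun (δ : Nat) => fun (w : Nat) => fun (t : Vec Nat δ) => fun (v : Nat) => v) 0 (vnil Nat)))))
  ~> succ (succ (succ ((fun (b : Vec Nat 0) => fun (ξ : Nat) => ξ) (vnil Nat) (elimVec Nat (fun (u : Nat) => fun (g : Vec Nat u) => Nat) 1 (fun (ρ : Nat) => fun (δ : Nat) => fun (w : Vec Nat ρ) => fun (t : Nat) => t) 0 (vnil Nat)))))
  ~> succ (succ (succ ((fun (b : Nat) => b) (elimVec Nat (fun (ξ : Nat) => fun (u : Vec Nat ξ) => Nat) 1 (fun (g : Nat) => fun (ρ : Nat) => fun (δ : Vec Nat g) => fun (w : Nat) => w) 0 (vnil Nat)))))
  ~> succ (succ (succ (elimVec Nat (fun (b : Nat) => fun (ξ : Vec Nat b) => Nat) 1 (fun (u : Nat) => fun (g : Nat) => fun (ρ : Vec Nat u) => fun (δ : Nat) => δ) 0 (vnil Nat))))
  ~> 4
the term's type:
  Nat


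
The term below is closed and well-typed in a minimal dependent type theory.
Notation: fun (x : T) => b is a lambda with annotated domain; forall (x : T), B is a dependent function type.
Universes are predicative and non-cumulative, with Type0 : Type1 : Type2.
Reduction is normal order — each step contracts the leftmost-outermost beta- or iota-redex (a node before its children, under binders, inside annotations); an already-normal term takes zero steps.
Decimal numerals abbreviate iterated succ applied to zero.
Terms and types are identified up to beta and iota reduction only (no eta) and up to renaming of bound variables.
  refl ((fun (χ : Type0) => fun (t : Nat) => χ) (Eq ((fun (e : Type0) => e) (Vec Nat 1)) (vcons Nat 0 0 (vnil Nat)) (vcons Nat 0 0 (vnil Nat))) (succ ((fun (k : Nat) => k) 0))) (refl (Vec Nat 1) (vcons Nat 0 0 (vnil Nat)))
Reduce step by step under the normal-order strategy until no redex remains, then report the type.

reduction (normal order):
  refl ((fun (χ : Type0) => fun (t : Nat) => χ) (Eq ((fun (e : Type0) => e) (Vec Nat 1)) (vcons Nat 0 0 (vnil Nat)) (vcons Nat 0 0 (vnil Nat))) (succ ((fun (k : Nat) => k) 0))) (refl (Vec Nat 1) (vcons Nat 0 0 (vnil Nat)))
  ~> refl ((fun (χ : Nat) => Eq ((fun (t : Type0) => t) (Vec Nat 1)) (vcons Nat 0 0 (vnil Nat)) (vcons Nat 0 0 (vnil Nat))) (succ ((fun (e : Nat) => e) 0))) (refl (Vec Nat 1) (vcons Nat 0 0 (vnil Nat)))
  ~> refl (Eq ((fun (χ : Type0) => χ) (Vec Nat 1)) (vcons Nat 0 0 (vnil Nat)) (vcons Nat 0 0 (vnil Nat))) (refl (Vec Nat 1) (vcons Nat 0 0 (vnil Nat)))
  ~> refl (Eq (Vec Nat 1) (vcons Nat 0 0 (vnil Nat)) (vcons Nat 0 0 (vnil Nat))) (refl (Vec Nat 1) (vcons Nat 0 0 (vnil Nat)))
the term's type:
  Eq (Eq (Vec Nat 1) (vcons Nat 0 0 (vnil Nat)) (vcons Nat 0 0 (vnil Nat))) (refl (Vec Nat 1) (vcons Nat 0 0 (vnil Nat))) (refl (Vec Nat 1) (vcons Nat 0 0 (vnil Nat)))


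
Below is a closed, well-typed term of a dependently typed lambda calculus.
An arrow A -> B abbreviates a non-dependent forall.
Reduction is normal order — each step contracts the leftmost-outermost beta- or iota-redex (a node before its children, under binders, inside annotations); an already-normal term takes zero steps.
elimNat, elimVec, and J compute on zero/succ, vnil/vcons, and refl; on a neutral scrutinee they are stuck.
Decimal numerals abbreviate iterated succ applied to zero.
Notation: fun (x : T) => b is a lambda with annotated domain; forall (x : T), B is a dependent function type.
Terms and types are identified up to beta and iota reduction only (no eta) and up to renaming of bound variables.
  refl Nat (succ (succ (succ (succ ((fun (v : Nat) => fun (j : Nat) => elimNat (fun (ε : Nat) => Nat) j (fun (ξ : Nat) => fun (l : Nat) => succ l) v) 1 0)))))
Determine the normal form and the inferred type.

resulting normal form:
  refl Nat 5
inferred type:
  Eq Nat 5 5
observation: the term reaches its normal form after 6 normal-order steps.


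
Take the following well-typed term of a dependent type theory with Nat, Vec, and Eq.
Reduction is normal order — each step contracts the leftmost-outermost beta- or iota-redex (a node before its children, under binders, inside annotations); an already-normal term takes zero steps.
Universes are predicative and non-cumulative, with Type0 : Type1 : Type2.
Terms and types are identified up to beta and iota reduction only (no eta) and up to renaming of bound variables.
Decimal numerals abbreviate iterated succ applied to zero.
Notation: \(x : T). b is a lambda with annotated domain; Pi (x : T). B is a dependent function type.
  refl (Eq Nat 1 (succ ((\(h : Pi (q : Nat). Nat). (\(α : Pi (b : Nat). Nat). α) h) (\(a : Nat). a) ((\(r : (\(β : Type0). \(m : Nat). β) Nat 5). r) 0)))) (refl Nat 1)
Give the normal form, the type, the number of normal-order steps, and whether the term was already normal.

resulting normal form:
  refl (Eq Nat 1 1) (refl Nat 1)
inferred type:
  Eq (Eq Nat 1 1) (refl Nat 1) (refl Nat 1)
steps to reach normal form (normal order): 4
term was already normal: no
first redex: a beta-redex


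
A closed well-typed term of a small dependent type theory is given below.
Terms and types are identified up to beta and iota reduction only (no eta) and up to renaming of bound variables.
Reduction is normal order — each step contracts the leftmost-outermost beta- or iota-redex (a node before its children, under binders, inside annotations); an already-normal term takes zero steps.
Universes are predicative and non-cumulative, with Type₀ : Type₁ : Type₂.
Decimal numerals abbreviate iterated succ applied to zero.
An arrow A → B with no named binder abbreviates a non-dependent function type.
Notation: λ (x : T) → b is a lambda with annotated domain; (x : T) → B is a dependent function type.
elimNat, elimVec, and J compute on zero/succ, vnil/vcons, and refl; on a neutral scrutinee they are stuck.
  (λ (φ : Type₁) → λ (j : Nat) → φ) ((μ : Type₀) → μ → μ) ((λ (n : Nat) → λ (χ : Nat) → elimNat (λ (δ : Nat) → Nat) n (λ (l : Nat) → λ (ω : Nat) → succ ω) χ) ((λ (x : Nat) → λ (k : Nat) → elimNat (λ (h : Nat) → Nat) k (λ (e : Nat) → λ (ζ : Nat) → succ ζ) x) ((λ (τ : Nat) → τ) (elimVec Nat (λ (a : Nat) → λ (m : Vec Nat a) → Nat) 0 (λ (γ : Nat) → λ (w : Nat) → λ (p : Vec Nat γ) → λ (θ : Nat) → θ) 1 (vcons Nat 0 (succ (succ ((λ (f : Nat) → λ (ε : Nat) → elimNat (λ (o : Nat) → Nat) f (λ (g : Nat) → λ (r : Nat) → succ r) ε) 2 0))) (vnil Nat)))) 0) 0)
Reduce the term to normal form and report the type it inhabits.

resulting normal form:
  (φ : Type₀) → φ → φ
inferred type:
  Type₁


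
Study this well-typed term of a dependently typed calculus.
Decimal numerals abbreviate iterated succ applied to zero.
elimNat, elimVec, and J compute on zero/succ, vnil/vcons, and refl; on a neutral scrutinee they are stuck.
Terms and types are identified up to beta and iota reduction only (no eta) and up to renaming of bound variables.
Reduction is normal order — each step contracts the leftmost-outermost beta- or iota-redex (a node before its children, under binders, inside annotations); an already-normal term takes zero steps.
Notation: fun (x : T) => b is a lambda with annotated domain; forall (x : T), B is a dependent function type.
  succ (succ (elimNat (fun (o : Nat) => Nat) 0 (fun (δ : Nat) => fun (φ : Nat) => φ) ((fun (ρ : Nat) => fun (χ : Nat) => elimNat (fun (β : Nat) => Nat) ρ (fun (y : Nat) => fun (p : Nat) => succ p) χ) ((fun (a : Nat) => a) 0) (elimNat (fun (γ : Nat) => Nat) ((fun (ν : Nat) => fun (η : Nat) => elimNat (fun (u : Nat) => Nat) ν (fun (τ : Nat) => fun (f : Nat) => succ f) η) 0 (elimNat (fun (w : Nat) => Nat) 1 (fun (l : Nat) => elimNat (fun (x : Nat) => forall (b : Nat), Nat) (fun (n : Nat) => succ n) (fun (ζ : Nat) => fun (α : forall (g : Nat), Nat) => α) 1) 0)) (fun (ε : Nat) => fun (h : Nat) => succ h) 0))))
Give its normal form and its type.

resulting normal form:
  2
inferred type:
  Nat
observation: normalization takes exactly 19 steps under the normal-order strategy.


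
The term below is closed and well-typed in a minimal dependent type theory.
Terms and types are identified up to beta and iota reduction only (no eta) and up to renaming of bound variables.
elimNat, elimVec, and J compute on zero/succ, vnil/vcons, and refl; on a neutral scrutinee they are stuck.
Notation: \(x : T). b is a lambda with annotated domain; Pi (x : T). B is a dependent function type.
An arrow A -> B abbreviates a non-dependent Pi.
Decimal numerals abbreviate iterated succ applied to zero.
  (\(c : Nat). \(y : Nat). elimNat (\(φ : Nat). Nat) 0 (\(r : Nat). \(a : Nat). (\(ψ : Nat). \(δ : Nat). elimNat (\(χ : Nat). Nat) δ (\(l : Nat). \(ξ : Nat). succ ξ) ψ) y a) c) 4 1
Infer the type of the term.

inferred type:
  Nat


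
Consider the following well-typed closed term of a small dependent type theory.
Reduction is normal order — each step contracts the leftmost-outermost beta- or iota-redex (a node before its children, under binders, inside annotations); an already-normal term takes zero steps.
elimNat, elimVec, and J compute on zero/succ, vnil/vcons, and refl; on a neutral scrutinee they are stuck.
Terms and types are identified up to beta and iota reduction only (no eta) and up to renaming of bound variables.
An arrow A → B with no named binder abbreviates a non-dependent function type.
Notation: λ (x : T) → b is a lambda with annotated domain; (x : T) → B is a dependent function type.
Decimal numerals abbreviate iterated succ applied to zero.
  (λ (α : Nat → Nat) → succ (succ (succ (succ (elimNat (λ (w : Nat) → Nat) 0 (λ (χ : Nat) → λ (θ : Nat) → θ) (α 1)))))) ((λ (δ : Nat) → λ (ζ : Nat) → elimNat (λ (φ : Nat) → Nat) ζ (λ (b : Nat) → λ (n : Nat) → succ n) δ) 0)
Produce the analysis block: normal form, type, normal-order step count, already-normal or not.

resulting normal form:
  4
the term's type:
  Nat
reduction steps (normal order): 8
started in normal form: no
first contracted redex: a beta-redex


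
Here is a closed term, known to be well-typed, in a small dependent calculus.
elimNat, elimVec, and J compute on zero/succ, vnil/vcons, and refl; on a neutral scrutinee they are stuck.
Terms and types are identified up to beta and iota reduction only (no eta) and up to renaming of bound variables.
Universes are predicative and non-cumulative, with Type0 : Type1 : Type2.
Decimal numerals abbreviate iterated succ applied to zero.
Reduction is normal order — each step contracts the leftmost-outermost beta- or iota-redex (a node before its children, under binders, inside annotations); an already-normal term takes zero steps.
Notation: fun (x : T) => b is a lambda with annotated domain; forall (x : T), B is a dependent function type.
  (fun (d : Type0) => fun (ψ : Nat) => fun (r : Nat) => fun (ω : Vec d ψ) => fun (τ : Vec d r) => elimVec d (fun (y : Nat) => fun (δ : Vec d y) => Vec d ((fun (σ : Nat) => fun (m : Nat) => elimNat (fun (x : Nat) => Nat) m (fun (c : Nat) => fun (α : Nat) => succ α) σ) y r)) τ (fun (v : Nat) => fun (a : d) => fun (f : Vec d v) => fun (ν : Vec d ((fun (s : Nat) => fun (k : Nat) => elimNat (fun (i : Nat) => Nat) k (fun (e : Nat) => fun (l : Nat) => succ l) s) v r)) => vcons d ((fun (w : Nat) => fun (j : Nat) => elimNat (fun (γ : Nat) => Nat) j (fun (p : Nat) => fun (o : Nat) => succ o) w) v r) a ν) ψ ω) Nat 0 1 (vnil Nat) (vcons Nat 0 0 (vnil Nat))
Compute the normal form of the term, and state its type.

reduced normal form:
  vcons Nat 0 0 (vnil Nat)
type:
  Vec Nat 1


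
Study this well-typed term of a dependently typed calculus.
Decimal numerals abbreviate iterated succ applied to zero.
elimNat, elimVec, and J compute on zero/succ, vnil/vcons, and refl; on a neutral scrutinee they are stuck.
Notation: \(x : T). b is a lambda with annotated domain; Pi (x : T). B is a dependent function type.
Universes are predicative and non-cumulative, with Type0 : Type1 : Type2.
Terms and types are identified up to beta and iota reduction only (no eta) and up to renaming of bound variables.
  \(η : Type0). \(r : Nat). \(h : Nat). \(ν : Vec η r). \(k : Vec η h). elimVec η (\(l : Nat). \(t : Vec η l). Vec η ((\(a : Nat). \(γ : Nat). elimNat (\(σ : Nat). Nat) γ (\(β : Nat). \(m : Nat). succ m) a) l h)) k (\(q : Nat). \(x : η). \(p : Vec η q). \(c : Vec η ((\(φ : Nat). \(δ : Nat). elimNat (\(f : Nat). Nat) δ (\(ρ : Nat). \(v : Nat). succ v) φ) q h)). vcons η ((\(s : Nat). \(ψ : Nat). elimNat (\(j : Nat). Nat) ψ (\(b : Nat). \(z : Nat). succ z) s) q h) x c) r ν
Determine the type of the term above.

type:
  Pi (η : Type0). Pi (r : Nat). Pi (h : Nat). Pi (ν : Vec η r). Pi (k : Vec η h). Vec η (elimNat (\(l : Nat). Nat) h (\(t : Nat). \(a : Nat). succ a) r)
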